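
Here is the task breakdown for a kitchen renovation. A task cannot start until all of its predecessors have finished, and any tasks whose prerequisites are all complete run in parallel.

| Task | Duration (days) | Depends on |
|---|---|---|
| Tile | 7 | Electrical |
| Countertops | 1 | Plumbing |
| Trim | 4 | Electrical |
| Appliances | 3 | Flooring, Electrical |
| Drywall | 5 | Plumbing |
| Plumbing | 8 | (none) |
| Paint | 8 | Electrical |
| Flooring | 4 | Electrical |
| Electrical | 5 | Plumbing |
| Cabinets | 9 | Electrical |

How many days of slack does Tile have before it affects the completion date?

2

Plumbing→Electrical→Cabinets = 8+5+9 = 22 sets the makespan at 22 days.
Longest path through Tile: 20 days (earliest finish 20, latest finish 22).
Float = 22 − 20 = 2.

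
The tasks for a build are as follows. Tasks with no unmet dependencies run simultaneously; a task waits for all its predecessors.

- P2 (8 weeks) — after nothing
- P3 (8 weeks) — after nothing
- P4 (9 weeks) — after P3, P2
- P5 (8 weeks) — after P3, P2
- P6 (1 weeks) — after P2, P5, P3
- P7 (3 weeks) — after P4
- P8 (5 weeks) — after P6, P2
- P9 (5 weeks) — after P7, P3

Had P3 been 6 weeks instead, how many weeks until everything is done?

Critical path before the change: P3→P4→P7→P9 = 8+9+3+5 = 25 giving 25 weeks.
Since P3 is critical, the -2 change carries straight to that chain (now 23 weeks).
New critical path: P2→P4→P7→P9 = 8+9+3+5 = 25 ⇒ 25 weeks.

25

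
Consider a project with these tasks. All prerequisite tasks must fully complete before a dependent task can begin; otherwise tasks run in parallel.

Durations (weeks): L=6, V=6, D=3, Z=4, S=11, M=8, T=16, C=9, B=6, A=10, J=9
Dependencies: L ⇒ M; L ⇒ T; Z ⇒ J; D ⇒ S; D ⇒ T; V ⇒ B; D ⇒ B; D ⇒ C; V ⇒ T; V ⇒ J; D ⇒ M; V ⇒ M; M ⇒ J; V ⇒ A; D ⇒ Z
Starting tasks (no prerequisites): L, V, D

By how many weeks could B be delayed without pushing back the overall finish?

Critical path: L→M→J = 6+8+9 = 23, so the finish is 23 weeks.
Longest path through B: 12 weeks (earliest finish 12, latest finish 23).
So B can slip 23 − 12 = 11 weeks.

11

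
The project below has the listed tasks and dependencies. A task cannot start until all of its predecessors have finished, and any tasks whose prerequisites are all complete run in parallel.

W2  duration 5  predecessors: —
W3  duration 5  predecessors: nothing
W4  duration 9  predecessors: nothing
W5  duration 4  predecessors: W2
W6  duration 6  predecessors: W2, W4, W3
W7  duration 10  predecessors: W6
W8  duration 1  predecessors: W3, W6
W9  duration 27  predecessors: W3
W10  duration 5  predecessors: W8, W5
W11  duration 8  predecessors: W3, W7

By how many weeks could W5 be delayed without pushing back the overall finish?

19

W4→W6→W7→W11 = 9+6+10+8 = 33 sets the makespan at 33 weeks.
The longest chain containing W5 totals 14 weeks.
Slack of W5 = 24 − 5 = 19 weeks.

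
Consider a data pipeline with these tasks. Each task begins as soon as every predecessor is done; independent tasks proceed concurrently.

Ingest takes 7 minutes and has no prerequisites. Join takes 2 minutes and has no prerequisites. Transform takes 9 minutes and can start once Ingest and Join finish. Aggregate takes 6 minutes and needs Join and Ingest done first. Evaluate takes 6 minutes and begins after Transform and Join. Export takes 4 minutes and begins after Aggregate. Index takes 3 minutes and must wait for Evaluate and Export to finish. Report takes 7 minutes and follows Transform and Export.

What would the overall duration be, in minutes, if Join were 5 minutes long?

25

Actual critical path: Ingest→Transform→Evaluate→Index = 7+9+6+3 = 25 ⇒ 25 minutes.
Join is off the critical path — its longest chain is 20 minutes, giving 5 of slack.
No other chain overtakes it, so the finish is 25 minutes.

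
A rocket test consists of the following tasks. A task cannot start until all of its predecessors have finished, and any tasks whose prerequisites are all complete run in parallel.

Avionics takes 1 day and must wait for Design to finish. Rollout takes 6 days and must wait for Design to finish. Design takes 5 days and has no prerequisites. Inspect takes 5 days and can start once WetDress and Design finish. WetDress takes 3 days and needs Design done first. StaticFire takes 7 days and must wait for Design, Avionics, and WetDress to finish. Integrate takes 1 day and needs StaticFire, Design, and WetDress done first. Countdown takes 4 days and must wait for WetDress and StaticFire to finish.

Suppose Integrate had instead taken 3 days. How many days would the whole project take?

19

Baseline: Design→WetDress→StaticFire→Countdown = 5+3+7+4 = 19 → 19 days.
Integrate has 3 days of float (longest path through it is 16).
That remains the longest chain; total 19 days.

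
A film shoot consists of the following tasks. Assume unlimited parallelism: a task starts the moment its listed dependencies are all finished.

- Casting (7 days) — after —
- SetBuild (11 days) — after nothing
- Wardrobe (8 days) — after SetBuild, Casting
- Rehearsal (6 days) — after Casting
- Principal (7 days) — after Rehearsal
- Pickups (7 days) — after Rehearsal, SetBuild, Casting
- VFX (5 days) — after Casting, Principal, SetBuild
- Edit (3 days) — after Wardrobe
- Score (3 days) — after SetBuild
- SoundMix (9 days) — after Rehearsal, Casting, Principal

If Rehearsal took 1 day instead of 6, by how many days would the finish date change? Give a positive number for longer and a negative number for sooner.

-5

Critical path before the change: Casting→Rehearsal→Principal→SoundMix = 7+6+7+9 = 29 giving 29 days.
Rehearsal is on the critical path; changing it to 1 makes that path 24 days.
No other chain overtakes it, so the finish is 24 days.
Change in finish: 24 − 29 = -5 days.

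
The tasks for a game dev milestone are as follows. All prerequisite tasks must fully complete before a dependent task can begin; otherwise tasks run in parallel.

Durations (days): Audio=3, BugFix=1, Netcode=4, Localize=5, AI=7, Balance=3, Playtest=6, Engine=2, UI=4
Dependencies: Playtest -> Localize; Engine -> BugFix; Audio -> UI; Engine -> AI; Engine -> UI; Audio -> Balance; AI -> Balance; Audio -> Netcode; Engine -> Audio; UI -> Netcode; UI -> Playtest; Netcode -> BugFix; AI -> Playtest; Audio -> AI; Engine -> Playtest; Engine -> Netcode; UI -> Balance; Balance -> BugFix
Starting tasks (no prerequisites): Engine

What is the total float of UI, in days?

3

Engine→Audio→AI→Playtest→Localize = 2+3+7+6+5 = 23 sets the makespan at 23 days.
UI finishes as early as 9 and must finish by 12.
Float = 23 − 20 = 3.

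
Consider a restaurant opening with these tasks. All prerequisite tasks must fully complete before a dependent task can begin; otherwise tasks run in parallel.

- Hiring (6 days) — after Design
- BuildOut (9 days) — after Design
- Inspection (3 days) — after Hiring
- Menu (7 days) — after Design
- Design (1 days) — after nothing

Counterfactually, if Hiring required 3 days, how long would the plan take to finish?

Baseline: Design→Hiring→Inspection = 1+6+3 = 10 → 10 days.
Since Hiring is critical, the -3 change carries straight to that chain (now 7 days).
New critical path: Design→BuildOut = 1+9 = 10 ⇒ 10 days.

10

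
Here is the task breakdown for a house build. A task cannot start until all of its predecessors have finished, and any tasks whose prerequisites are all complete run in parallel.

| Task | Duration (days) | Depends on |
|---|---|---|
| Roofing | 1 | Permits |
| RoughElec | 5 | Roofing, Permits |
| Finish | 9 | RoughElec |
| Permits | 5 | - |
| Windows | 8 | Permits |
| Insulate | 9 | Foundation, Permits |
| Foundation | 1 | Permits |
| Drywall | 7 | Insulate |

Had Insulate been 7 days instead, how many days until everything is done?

Critical path before the change: Permits→Foundation→Insulate→Drywall = 5+1+9+7 = 22 giving 22 days.
Insulate lies on that path, so at 7 days the path becomes 20 days.
The critical path is still Permits→Foundation→Insulate→Drywall; finish is now 20 days.

20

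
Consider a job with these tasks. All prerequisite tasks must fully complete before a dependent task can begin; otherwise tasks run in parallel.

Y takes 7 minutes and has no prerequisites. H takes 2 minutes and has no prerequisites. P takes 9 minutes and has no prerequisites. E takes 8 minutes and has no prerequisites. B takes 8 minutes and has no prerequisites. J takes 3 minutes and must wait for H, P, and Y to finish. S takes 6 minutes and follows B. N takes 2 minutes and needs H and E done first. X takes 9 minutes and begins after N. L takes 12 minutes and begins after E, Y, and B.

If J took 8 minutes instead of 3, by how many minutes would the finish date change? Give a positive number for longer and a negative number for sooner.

The binding path is E→L = 8+12 = 20; finish at 20 minutes.
J is off the critical path — its longest chain is 12 minutes, giving 8 of slack.
No other chain overtakes it, so the finish is 20 minutes.
Change in finish: 20 − 20 = +0 minutes.

0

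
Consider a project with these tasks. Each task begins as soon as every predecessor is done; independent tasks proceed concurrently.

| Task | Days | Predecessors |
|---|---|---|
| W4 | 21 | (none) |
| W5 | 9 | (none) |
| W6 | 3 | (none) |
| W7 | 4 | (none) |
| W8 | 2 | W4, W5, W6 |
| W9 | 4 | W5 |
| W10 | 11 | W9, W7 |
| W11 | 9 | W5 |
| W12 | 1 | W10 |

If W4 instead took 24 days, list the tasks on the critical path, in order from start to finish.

W4, W8

Baseline: W5→W9→W10→W12 = 9+4+11+1 = 25 → 25 days.
W4 has 2 days of float (longest path through it is 23).
New critical path: W4→W8 = 24+2 = 26 ⇒ 26 days.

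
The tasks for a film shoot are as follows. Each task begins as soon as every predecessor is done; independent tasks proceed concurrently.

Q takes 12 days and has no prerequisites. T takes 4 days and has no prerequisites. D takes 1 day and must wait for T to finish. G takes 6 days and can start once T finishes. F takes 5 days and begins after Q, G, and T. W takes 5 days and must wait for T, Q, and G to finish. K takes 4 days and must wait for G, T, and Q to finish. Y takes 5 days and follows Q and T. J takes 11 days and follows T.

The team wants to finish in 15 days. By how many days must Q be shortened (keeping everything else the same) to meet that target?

2

Current finish: 17 days; target: 15.
Q is on every critical path, so each day cut from Q cuts the finish by one (this holds down to a finish of 15).
Need 17 − 15 = 2 days off Q → Q becomes 10 days, finish becomes 15.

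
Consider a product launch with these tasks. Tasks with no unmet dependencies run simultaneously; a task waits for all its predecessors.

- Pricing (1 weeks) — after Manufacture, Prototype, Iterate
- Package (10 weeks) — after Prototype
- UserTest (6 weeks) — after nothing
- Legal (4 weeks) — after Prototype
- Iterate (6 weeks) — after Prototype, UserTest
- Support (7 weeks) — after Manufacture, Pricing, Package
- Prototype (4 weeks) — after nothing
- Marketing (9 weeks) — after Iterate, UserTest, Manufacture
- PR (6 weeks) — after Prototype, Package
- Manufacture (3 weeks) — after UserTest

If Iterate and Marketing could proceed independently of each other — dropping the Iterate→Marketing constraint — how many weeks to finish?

21

Original critical path: Prototype→Package→Support = 4+10+7 = 21 ⇒ 21 weeks.
Without Iterate→Marketing, Marketing's earliest start moves from 12 to 9.
The longest chain is now Prototype→Package→Support = 4+10+7 = 21, so the plan takes 21 weeks.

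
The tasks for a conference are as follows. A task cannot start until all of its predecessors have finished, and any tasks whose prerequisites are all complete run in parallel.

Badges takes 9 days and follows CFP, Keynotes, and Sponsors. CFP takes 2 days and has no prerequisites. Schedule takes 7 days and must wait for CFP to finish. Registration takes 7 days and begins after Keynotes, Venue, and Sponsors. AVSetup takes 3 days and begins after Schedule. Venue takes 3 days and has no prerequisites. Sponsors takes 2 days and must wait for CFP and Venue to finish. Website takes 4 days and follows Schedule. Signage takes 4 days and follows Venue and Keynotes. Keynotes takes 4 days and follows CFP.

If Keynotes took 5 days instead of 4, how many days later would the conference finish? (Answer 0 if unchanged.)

Critical path before the change: CFP→Keynotes→Badges = 2+4+9 = 15 giving 15 days.
Since Keynotes is critical, the +1 change carries straight to that chain (now 16 days).
The critical path is still CFP→Keynotes→Badges; finish is now 16 days.
Change in finish: 16 − 15 = +1 days.

1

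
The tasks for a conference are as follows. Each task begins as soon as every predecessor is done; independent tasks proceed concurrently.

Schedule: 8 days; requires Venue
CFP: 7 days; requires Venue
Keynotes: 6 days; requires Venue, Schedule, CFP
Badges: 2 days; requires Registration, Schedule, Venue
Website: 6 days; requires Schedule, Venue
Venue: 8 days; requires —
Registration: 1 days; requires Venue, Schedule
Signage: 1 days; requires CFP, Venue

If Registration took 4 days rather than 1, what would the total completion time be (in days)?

The binding path is Venue→Schedule→Keynotes = 8+8+6 = 22; finish at 22 days.
Registration has 3 days of float (longest path through it is 19).
No other chain overtakes it, so the finish is 22 days.

22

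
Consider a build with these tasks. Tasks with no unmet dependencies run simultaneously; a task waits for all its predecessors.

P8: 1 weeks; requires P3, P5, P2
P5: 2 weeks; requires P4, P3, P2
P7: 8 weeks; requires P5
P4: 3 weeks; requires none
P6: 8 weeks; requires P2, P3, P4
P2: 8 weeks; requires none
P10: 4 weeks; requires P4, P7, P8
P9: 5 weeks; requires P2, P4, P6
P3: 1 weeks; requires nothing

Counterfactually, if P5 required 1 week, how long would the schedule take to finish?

Actual critical path: P2→P5→P7→P10 = 8+2+8+4 = 22 ⇒ 22 weeks.
Since P5 is critical, the -1 change carries straight to that chain (now 21 weeks).
The critical path is still P2→P5→P7→P10; finish is now 21 weeks.

21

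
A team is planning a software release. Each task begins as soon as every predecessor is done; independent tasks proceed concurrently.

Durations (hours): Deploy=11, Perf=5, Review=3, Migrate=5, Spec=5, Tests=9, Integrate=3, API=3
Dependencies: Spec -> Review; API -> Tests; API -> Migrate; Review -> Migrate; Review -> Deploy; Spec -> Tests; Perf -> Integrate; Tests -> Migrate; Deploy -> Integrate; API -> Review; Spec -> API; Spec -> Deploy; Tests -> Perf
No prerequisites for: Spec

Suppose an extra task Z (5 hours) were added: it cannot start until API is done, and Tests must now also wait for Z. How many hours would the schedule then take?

Originally the schedule takes 25 hours.
With Z inserted, Tests now waits for max(API, Spec, Z).
New critical path: Spec→API→Z→Tests→Perf→Integrate = 5+3+5+9+5+3 = 30 ⇒ 30 hours.

30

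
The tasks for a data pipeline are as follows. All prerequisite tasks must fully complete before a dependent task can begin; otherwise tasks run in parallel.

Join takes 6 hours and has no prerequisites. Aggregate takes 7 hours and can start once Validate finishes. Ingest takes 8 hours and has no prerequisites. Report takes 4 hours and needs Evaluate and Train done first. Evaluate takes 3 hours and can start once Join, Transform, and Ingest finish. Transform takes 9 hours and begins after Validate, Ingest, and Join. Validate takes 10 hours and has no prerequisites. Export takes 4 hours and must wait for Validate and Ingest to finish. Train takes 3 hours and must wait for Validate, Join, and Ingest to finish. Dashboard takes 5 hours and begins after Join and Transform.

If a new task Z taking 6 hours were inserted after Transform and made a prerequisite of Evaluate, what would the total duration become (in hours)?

Originally the job takes 26 hours.
With Z inserted, Evaluate now waits for max(Join, Transform, Ingest, Z).
New critical path: Validate→Transform→Z→Evaluate→Report = 10+9+6+3+4 = 32 ⇒ 32 hours.

32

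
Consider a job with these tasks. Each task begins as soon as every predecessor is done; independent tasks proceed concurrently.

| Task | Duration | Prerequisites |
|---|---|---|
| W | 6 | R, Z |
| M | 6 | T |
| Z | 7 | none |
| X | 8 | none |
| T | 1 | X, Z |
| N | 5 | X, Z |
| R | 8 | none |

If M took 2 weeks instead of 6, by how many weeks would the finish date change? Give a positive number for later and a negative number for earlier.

As given, the longest chain is X→T→M = 8+1+6 = 15, so the finish is 15 weeks.
Since M is critical, the -4 change carries straight to that chain (now 11 weeks).
Now R→W = 8+6 = 14 is longest, so the finish becomes 14 weeks.
Change in finish: 14 − 15 = -1 weeks.

-1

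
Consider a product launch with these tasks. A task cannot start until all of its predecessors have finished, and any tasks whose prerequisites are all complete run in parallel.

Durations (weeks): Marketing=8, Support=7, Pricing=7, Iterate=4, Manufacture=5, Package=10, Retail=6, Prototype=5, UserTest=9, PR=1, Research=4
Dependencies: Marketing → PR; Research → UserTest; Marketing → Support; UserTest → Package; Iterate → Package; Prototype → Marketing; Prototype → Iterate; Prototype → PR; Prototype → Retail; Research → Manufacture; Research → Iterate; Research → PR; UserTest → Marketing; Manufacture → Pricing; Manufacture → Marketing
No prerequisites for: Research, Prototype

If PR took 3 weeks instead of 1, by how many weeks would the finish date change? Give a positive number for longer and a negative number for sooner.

0

Baseline: Research→UserTest→Marketing→Support = 4+9+8+7 = 28 → 28 weeks.
PR is off the critical path — its longest chain is 22 weeks, giving 6 of slack.
No other chain overtakes it, so the finish is 28 weeks.
Change in finish: 28 − 28 = +0 weeks.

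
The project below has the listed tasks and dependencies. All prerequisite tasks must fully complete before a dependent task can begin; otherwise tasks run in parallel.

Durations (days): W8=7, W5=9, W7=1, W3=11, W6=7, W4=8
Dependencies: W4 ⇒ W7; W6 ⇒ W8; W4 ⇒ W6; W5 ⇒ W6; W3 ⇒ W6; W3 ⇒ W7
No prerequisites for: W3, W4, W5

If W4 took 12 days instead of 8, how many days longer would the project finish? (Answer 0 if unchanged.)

Critical path before the change: W3→W6→W8 = 11+7+7 = 25 giving 25 days.
The longest path through W4 is only 22 days, so W4 has float 3.
New critical path: W4→W6→W8 = 12+7+7 = 26 ⇒ 26 days.
Change in finish: 26 − 25 = +1 days.

1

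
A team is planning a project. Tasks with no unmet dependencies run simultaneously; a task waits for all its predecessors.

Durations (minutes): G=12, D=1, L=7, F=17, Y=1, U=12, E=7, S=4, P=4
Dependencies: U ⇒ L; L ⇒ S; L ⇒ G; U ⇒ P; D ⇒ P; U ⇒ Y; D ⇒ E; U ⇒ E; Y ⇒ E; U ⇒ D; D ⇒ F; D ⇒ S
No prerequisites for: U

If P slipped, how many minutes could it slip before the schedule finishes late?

14

Critical path: U→L→G = 12+7+12 = 31, so the finish is 31 minutes.
The longest chain containing P totals 17 minutes.
Slack of P = 27 − 13 = 14 minutes.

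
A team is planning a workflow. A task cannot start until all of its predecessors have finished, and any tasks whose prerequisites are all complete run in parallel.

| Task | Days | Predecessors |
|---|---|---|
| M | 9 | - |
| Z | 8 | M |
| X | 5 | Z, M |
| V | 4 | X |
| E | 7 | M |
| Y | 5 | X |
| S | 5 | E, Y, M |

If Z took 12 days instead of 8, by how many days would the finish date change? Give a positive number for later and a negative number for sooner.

4

Critical path before the change: M→Z→X→Y→S = 9+8+5+5+5 = 32 giving 32 days.
Z lies on that path, so at 12 days the path becomes 36 days.
That remains the longest chain; total 36 days.
Change in finish: 36 − 32 = +4 days.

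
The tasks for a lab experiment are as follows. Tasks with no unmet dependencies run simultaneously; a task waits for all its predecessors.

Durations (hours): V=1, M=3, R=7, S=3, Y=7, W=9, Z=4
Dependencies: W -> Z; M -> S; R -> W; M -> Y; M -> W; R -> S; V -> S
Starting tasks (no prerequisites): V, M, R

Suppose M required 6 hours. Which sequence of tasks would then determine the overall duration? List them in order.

R, W, Z

Actual critical path: R→W→Z = 7+9+4 = 20 ⇒ 20 hours.
The longest path through M is only 16 hours, so M has float 4.
The critical path is still R→W→Z; finish is now 20 hours.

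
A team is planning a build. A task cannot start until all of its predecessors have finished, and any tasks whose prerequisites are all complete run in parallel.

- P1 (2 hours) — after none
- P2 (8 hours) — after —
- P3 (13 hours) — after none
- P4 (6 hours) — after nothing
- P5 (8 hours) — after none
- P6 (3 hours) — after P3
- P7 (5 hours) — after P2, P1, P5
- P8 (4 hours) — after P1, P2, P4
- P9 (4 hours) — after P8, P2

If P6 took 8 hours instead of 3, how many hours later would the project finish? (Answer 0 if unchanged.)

Critical path before the change: P3→P6 = 13+3 = 16 giving 16 hours.
P6 lies on that path, so at 8 hours the path becomes 21 hours.
No other chain overtakes it, so the finish is 21 hours.
Change in finish: 21 − 16 = +5 hours.

5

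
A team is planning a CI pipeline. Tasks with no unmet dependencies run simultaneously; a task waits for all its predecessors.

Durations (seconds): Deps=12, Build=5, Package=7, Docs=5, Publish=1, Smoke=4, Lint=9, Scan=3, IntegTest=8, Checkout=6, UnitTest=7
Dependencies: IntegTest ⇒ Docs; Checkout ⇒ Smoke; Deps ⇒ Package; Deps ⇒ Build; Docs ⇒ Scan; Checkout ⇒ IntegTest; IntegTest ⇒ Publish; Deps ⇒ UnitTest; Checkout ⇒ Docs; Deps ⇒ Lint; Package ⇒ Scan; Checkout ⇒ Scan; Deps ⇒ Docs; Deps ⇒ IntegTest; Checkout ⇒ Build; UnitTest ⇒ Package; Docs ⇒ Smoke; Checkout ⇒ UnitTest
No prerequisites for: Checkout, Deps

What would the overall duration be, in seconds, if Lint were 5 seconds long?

Baseline: Deps→UnitTest→Package→Scan = 12+7+7+3 = 29 → 29 seconds.
Lint has 8 seconds of float (longest path through it is 21).
The critical path is still Deps→UnitTest→Package→Scan; finish is now 29 seconds.

29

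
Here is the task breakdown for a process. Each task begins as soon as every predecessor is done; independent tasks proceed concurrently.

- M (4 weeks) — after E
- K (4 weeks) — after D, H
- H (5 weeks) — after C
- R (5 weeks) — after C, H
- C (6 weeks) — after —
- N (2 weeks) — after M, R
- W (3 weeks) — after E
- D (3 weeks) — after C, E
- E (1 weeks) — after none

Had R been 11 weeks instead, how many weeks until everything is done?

24

As given, the longest chain is C→H→R→N = 6+5+5+2 = 18, so the finish is 18 weeks.
R is on the critical path; changing it to 11 makes that path 24 weeks.
No other chain overtakes it, so the finish is 24 weeks.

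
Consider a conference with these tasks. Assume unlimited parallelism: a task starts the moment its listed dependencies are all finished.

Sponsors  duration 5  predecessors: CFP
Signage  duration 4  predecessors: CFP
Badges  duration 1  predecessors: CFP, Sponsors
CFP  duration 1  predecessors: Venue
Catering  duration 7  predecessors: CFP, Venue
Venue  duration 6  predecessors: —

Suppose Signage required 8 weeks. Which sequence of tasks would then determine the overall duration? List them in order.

The binding path is Venue→CFP→Catering = 6+1+7 = 14; finish at 14 weeks.
The longest path through Signage is only 11 weeks, so Signage has float 3.
New critical path: Venue→CFP→Signage = 6+1+8 = 15 ⇒ 15 weeks.

Venue, CFP, Signage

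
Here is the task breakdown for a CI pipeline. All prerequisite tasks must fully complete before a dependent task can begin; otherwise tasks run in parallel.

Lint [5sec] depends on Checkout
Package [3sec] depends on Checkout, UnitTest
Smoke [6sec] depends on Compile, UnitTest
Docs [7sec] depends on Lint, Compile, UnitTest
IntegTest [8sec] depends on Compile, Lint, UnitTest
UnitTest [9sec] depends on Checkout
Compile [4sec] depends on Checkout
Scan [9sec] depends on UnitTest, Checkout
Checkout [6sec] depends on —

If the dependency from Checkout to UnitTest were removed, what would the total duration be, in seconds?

19

With the dependency in place, Checkout→UnitTest→Scan = 6+9+9 = 24 sets the finish at 24 seconds.
Without Checkout→UnitTest, UnitTest's earliest start moves from 6 to 0.
New critical path: Checkout→Lint→IntegTest = 6+5+8 = 19 ⇒ 19 seconds.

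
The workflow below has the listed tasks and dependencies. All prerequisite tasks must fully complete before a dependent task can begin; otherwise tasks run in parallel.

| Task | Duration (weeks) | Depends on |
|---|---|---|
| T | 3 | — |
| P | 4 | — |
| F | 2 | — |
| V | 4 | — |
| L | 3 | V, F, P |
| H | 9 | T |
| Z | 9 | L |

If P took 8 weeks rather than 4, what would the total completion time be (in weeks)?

20

Actual critical path: P→L→Z = 4+3+9 = 16 ⇒ 16 weeks.
Since P is critical, the +4 change carries straight to that chain (now 20 weeks).
That remains the longest chain; total 20 weeks.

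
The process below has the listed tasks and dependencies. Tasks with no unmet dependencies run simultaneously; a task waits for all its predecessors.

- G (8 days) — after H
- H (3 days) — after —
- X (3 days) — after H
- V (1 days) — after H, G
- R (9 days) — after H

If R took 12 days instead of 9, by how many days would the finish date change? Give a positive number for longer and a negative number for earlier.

Actual critical path: H→R = 3+9 = 12 ⇒ 12 days.
R is on the critical path; changing it to 12 makes that path 15 days.
That remains the longest chain; total 15 days.
Change in finish: 15 − 12 = +3 days.

3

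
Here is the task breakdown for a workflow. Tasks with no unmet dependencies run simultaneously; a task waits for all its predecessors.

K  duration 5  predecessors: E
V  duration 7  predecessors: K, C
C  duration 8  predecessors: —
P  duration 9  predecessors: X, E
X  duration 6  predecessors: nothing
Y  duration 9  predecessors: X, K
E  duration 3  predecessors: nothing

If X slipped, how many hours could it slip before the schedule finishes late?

E→K→Y = 3+5+9 = 17 sets the makespan at 17 hours.
X finishes as early as 6 and must finish by 8.
So X can slip 8 − 6 = 2 hours.

2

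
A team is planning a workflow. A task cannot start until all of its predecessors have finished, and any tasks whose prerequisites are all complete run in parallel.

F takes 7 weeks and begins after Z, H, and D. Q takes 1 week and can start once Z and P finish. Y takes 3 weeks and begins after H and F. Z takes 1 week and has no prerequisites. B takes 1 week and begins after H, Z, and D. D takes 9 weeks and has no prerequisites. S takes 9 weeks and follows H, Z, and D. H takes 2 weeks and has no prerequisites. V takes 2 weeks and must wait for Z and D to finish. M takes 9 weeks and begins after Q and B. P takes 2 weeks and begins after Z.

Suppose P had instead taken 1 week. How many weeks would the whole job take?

19

Baseline: D→B→M = 9+1+9 = 19 → 19 weeks.
The longest path through P is only 13 weeks, so P has float 6.
No other chain overtakes it, so the finish is 19 weeks.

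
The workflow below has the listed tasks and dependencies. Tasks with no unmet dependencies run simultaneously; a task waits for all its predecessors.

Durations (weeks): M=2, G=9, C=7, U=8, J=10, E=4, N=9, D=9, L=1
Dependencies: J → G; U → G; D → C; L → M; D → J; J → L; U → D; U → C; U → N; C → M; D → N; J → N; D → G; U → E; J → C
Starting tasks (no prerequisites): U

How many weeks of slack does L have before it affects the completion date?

Critical path: U→D→J→C→M = 8+9+10+7+2 = 36, so the finish is 36 weeks.
Longest path through L: 30 weeks (earliest finish 28, latest finish 34).
Slack of L = 33 − 27 = 6 weeks.

6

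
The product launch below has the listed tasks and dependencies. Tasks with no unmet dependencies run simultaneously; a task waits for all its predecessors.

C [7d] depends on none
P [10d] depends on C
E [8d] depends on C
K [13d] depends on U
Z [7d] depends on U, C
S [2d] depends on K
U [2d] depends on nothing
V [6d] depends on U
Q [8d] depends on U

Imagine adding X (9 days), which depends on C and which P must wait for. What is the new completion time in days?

26

Originally the plan takes 17 days.
With X inserted, P now waits for max(C, X).
New critical path: C→X→P = 7+9+10 = 26 ⇒ 26 days.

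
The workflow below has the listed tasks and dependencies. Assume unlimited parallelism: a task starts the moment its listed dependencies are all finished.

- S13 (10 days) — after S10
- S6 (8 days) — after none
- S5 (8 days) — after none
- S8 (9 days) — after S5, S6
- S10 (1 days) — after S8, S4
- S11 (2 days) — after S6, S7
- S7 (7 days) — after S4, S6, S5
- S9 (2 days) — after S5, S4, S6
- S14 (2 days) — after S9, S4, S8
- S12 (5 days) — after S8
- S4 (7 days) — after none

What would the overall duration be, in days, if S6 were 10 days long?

30

Critical path before the change: S6→S8→S10→S13 = 8+9+1+10 = 28 giving 28 days.
Since S6 is critical, the +2 change carries straight to that chain (now 30 days).
No other chain overtakes it, so the finish is 30 days.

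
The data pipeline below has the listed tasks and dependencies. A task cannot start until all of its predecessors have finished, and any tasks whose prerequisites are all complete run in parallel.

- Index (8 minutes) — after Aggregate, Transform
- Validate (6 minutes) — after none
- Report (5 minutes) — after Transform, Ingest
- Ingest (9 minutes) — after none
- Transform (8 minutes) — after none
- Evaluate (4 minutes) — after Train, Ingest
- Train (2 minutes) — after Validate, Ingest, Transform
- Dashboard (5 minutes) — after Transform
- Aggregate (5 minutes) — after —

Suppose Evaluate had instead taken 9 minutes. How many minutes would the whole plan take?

As given, the longest chain is Transform→Index = 8+8 = 16, so the finish is 16 minutes.
The longest path through Evaluate is only 15 minutes, so Evaluate has float 1.
The binding chain switches to Ingest→Train→Evaluate = 9+2+9 = 20; finish 20 minutes.

20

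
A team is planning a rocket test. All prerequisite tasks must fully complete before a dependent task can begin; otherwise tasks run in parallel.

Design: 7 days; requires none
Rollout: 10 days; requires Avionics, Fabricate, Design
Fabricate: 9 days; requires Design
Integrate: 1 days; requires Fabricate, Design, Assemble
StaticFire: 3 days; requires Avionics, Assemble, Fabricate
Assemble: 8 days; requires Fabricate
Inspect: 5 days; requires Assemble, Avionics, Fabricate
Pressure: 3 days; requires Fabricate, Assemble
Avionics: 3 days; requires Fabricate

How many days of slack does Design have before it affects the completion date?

0

Critical path: Design→Fabricate→Avionics→Rollout = 7+9+3+10 = 29, so the finish is 29 days.
Design finishes as early as 7 and must finish by 7.
Float = 29 − 29 = 0.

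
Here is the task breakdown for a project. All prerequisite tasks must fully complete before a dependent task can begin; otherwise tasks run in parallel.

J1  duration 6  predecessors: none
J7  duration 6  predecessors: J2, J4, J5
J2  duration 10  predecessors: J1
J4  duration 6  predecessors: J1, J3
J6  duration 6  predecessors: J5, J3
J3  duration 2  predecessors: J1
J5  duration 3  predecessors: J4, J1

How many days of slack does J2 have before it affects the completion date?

The longest chain is J1→J3→J4→J5→J6 = 6+2+6+3+6 = 23; overall finish 23 days.
J2 finishes as early as 16 and must finish by 17.
Slack of J2 = 7 − 6 = 1 day.

1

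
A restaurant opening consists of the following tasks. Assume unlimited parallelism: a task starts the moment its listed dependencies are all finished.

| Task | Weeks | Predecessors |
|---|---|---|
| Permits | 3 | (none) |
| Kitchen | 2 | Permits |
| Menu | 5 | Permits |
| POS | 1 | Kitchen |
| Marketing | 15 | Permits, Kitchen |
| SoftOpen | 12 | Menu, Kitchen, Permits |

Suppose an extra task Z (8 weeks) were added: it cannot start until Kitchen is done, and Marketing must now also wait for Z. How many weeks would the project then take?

Originally the project takes 20 weeks.
With Z inserted, Marketing now waits for max(Permits, Kitchen, Z).
New critical path: Permits→Kitchen→Z→Marketing = 3+2+8+15 = 28 ⇒ 28 weeks.

28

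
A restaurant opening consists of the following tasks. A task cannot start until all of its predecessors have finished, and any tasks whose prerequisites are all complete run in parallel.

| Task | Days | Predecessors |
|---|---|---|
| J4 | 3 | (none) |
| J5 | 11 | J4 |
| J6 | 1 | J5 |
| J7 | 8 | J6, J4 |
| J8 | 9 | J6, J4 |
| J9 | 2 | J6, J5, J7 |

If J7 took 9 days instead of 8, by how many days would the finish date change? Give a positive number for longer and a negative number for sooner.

1

The binding path is J4→J5→J6→J7→J9 = 3+11+1+8+2 = 25; finish at 25 days.
J7 is on the critical path; changing it to 9 makes that path 26 days.
No other chain overtakes it, so the finish is 26 days.
Change in finish: 26 − 25 = +1 days.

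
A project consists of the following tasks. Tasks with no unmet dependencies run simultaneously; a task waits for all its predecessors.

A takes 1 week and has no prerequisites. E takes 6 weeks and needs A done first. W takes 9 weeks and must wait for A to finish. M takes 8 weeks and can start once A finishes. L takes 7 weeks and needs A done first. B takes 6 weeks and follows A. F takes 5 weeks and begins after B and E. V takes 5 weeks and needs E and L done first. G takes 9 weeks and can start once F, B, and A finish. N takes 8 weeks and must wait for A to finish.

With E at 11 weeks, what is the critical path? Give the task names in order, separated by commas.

A, E, F, G

As given, the longest chain is A→E→F→G = 1+6+5+9 = 21, so the finish is 21 weeks.
Since E is critical, the +5 change carries straight to that chain (now 26 weeks).
The critical path is still A→E→F→G; finish is now 26 weeks.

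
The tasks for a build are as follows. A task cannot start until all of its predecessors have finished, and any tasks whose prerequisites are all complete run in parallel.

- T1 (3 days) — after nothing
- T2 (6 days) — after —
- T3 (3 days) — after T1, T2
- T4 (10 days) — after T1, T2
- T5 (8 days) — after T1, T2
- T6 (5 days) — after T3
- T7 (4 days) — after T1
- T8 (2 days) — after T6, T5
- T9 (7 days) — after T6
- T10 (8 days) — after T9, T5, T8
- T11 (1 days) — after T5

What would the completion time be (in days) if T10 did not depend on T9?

Original critical path: T2→T3→T6→T9→T10 = 6+3+5+7+8 = 29 ⇒ 29 days.
Without T9→T10, T10's earliest start moves from 21 to 16.
After: T2→T3→T6→T8→T10 = 6+3+5+2+8 = 24 → 24 days.

24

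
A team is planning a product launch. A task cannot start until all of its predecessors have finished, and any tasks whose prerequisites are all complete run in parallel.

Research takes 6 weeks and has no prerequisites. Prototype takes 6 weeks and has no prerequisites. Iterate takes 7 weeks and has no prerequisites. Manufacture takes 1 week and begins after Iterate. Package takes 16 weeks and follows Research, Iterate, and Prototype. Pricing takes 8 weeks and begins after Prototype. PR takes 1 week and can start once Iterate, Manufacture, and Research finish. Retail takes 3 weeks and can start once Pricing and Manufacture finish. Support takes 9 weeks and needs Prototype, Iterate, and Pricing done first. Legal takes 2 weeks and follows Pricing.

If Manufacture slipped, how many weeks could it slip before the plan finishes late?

12

Prototype→Pricing→Support = 6+8+9 = 23 sets the makespan at 23 weeks.
Longest path through Manufacture: 11 weeks (earliest finish 8, latest finish 20).
Slack of Manufacture = 19 − 7 = 12 weeks.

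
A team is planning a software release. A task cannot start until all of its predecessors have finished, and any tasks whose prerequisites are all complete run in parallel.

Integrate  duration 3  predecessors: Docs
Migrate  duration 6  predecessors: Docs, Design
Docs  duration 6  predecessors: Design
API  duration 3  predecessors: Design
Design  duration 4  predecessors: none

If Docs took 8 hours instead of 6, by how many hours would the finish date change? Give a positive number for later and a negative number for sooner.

The binding path is Design→Docs→Migrate = 4+6+6 = 16; finish at 16 hours.
Since Docs is critical, the +2 change carries straight to that chain (now 18 hours).
No other chain overtakes it, so the finish is 18 hours.
Change in finish: 18 − 16 = +2 hours.

2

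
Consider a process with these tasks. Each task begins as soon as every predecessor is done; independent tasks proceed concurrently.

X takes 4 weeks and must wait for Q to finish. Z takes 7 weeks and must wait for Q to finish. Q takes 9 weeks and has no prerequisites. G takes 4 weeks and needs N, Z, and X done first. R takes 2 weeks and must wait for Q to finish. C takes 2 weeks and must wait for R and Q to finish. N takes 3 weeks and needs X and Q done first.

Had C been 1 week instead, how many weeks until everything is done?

Actual critical path: Q→X→N→G = 9+4+3+4 = 20 ⇒ 20 weeks.
C is off the critical path — its longest chain is 13 weeks, giving 7 of slack.
No other chain overtakes it, so the finish is 20 weeks.

20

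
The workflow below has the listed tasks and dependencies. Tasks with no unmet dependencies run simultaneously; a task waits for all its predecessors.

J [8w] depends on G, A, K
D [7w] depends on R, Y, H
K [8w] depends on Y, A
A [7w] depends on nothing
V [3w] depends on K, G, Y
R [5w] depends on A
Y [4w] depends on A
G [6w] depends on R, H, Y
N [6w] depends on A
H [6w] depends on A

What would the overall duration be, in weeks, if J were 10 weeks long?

29

The binding path is A→H→G→J = 7+6+6+8 = 27; finish at 27 weeks.
J lies on that path, so at 10 weeks the path becomes 29 weeks.
That remains the longest chain; total 29 weeks.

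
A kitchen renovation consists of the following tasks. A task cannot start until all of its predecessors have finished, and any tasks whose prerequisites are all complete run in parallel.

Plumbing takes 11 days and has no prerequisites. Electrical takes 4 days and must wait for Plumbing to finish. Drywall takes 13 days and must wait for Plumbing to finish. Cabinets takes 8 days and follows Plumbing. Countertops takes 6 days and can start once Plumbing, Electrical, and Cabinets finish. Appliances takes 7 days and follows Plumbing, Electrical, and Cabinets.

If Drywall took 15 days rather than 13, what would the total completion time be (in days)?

26

Critical path before the change: Plumbing→Cabinets→Appliances = 11+8+7 = 26 giving 26 days.
The longest path through Drywall is only 24 days, so Drywall has float 2.
Now Plumbing→Drywall = 11+15 = 26 is longest, so the finish becomes 26 days.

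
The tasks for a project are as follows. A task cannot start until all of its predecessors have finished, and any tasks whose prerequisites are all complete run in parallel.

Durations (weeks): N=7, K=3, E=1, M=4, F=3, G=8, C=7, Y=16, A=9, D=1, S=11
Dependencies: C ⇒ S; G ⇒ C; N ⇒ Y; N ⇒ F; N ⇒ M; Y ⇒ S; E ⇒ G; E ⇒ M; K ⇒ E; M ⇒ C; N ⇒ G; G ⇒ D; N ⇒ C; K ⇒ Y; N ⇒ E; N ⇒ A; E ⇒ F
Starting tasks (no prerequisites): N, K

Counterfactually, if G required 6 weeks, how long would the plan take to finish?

34

Actual critical path: N→E→G→C→S = 7+1+8+7+11 = 34 ⇒ 34 weeks.
G lies on that path, so at 6 weeks the path becomes 32 weeks.
New critical path: N→Y→S = 7+16+11 = 34 ⇒ 34 weeks.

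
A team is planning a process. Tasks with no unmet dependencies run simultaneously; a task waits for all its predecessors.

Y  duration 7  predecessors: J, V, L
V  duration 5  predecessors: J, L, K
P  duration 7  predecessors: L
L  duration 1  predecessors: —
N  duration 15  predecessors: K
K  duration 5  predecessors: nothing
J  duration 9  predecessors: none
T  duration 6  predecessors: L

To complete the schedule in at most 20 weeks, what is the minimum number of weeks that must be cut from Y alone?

Current finish: 21 weeks; target: 20.
Y is on every critical path, so each week cut from Y cuts the finish by one (this holds down to a finish of 20).
Need 21 − 20 = 1 week off Y → Y becomes 6 weeks, finish becomes 20.

1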